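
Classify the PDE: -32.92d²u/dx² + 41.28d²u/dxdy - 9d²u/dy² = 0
A = -32.92, B = 41.28, C = -9. Discriminant B² - 4AC = 518.9184. Since 518.9184 > 0, hyperbolic.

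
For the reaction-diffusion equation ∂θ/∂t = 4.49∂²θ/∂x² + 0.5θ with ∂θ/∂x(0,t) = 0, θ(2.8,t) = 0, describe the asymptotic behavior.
θ → 0. Diffusion dominates reaction (r=0.5 < κπ²/(4L²)≈1.41); solution decays.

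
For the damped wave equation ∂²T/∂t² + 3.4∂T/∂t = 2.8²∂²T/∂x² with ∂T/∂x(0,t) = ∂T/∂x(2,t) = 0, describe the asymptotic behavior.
T → constant (steady state). Damping (γ=3.4) dissipates the nonconstant modes; with Neumann BCs the spatial average obeys M''+γM'=0 and tends to a finite limit.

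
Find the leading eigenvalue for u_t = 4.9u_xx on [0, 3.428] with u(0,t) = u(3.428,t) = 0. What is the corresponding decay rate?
Eigenvalues: λₙ = 4.9n²π²/3.428².
First three modes:
  n=1: λ₁ = 4.9π²/3.428² ≈ 4.115
  n=2: λ₂ = 19.6π²/3.428² ≈ 16.462 (4× faster decay)
  n=3: λ₃ = 44.1π²/3.428² ≈ 37.039 (9× faster decay)
As t → ∞, higher modes decay exponentially faster. The n=1 mode dominates: u ~ c₁ sin(πx/3.428) e^{-λ₁t}.
Decay rate: λ₁ = 4.9π²/3.428² ≈ 4.115.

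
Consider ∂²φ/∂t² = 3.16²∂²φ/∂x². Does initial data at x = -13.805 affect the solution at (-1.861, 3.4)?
No. The domain of dependence is [-12.605, 8.883], and -13.805 is outside this interval.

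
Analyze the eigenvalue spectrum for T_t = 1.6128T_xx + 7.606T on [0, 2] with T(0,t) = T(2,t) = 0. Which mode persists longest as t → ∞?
Eigenvalues: λₙ = 1.6128n²π²/2² - 7.606.
First three modes:
  n=1: λ₁ = 1.6128π²/2² - 7.606 ≈ -3.627
  n=2: λ₂ = 6.4512π²/2² - 7.606 ≈ 8.312
  n=3: λ₃ = 14.5152π²/2² - 7.606 ≈ 28.209
Since 1.6128π²/2² ≈ 3.979 < 7.606, λ₁ < 0.
The n=1 mode grows fastest (−λₙ is largest for n=1) → dominates.
Asymptotic: T ~ c₁ sin(πx/2) e^{3.627t} (exponential growth at rate −λ₁ ≈ 3.627).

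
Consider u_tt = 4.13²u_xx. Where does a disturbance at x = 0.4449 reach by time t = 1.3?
Domain of influence: [-4.9241, 5.8139]. Data at x = 0.4449 spreads outward at speed 4.13.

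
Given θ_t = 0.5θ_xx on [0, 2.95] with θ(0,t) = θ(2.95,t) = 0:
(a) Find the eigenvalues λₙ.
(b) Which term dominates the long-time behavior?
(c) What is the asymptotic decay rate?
Eigenvalues: λₙ = 0.5n²π²/2.95².
First three modes:
  n=1: λ₁ = 0.5π²/2.95² ≈ 0.567
  n=2: λ₂ = 2π²/2.95² ≈ 2.268 (4× faster decay)
  n=3: λ₃ = 4.5π²/2.95² ≈ 5.104 (9× faster decay)
As t → ∞, higher modes decay exponentially faster. The n=1 mode dominates: θ ~ c₁ sin(πx/2.95) e^{-λ₁t}.
Decay rate: λ₁ = 0.5π²/2.95² ≈ 0.567.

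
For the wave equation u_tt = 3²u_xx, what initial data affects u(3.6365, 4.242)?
Domain of dependence: [-9.0895, 16.3625]. Signals travel at speed 3, so data within |x - 3.6365| ≤ 3·4.242 = 12.726 can reach the point.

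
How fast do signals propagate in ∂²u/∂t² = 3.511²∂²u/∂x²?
Speed = 3.511. Information travels along characteristics x = x₀ ± 3.511t.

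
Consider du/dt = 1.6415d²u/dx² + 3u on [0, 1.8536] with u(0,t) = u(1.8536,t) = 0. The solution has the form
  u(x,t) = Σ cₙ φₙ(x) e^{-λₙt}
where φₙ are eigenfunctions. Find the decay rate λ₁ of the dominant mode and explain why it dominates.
Eigenvalues: λₙ = 1.6415n²π²/1.8536² - 3.
First three modes:
  n=1: λ₁ = 1.6415π²/1.8536² - 3 ≈ 1.715
  n=2: λ₂ = 6.566π²/1.8536² - 3 ≈ 15.861
  n=3: λ₃ = 14.7735π²/1.8536² - 3 ≈ 39.438
Since 1.6415π²/1.8536² ≈ 4.715 > 3, all λₙ > 0.
The n=1 mode decays slowest → dominates as t → ∞.
Asymptotic: u ~ c₁ sin(πx/1.8536) e^{-λ₁t} with decay rate λ₁ ≈ 1.715.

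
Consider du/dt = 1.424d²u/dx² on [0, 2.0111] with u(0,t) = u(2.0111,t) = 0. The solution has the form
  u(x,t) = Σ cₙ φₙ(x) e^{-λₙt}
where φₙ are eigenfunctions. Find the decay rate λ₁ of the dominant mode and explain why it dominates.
Eigenvalues: λₙ = 1.424n²π²/2.0111².
First three modes:
  n=1: λ₁ = 1.424π²/2.0111² ≈ 3.475
  n=2: λ₂ = 5.696π²/2.0111² ≈ 13.9 (4× faster decay)
  n=3: λ₃ = 12.816π²/2.0111² ≈ 31.274 (9× faster decay)
As t → ∞, higher modes decay exponentially faster. The n=1 mode dominates: u ~ c₁ sin(πx/2.0111) e^{-λ₁t}.
Decay rate: λ₁ = 1.424π²/2.0111² ≈ 3.475.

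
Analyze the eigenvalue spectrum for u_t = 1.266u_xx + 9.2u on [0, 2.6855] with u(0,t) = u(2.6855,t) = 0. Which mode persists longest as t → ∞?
Eigenvalues: λₙ = 1.266n²π²/2.6855² - 9.2.
First three modes:
  n=1: λ₁ = 1.266π²/2.6855² - 9.2 ≈ -7.467
  n=2: λ₂ = 5.064π²/2.6855² - 9.2 ≈ -2.27
  n=3: λ₃ = 11.394π²/2.6855² - 9.2 ≈ 6.393
Since 1.266π²/2.6855² ≈ 1.733 < 9.2, λ₁ < 0.
The n=1 mode grows fastest (−λₙ is largest for n=1) → dominates.
Asymptotic: u ~ c₁ sin(πx/2.6855) e^{7.467t} (exponential growth at rate −λ₁ ≈ 7.467).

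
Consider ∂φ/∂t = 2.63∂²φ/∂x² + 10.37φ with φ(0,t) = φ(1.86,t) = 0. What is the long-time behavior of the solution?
As t → ∞, φ grows unboundedly. Reaction dominates diffusion (r=10.37 > κπ²/L²≈7.5); solution grows exponentially.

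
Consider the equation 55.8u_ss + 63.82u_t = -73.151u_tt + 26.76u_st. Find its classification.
Rewriting in standard form: 55.8u_ss - 26.76u_st + 73.151u_tt + 63.82u_t = 0. Elliptic. (A = 55.8, B = -26.76, C = 73.151 gives B² - 4AC = -15611.2056.)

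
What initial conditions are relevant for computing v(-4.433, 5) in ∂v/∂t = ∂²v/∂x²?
The entire real line. The heat equation has infinite propagation speed: any initial disturbance instantly affects all points (though exponentially small far away).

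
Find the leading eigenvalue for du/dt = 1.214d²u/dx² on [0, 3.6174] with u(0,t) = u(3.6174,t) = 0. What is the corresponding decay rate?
Eigenvalues: λₙ = 1.214n²π²/3.6174².
First three modes:
  n=1: λ₁ = 1.214π²/3.6174² ≈ 0.916
  n=2: λ₂ = 4.856π²/3.6174² ≈ 3.663 (4× faster decay)
  n=3: λ₃ = 10.926π²/3.6174² ≈ 8.241 (9× faster decay)
As t → ∞, higher modes decay exponentially faster. The n=1 mode dominates: u ~ c₁ sin(πx/3.6174) e^{-λ₁t}.
Decay rate: λ₁ = 1.214π²/3.6174² ≈ 0.916.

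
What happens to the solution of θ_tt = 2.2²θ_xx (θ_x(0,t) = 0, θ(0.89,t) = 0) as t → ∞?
θ oscillates (no decay). Energy is conserved; the solution oscillates indefinitely as standing waves.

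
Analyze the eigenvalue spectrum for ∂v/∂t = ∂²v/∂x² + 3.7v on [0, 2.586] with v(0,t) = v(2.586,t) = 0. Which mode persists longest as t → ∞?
Eigenvalues: λₙ = n²π²/2.586² - 3.7.
First three modes:
  n=1: λ₁ = π²/2.586² - 3.7 ≈ -2.224
  n=2: λ₂ = 4π²/2.586² - 3.7 ≈ 2.203
  n=3: λ₃ = 9π²/2.586² - 3.7 ≈ 9.583
Since π²/2.586² ≈ 1.476 < 3.7, λ₁ < 0.
The n=1 mode grows fastest (−λₙ is largest for n=1) → dominates.
Asymptotic: v ~ c₁ sin(πx/2.586) e^{2.224t} (exponential growth at rate −λ₁ ≈ 2.224).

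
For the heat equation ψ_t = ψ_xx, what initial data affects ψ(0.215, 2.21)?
The entire real line. The heat equation has infinite propagation speed: any initial disturbance instantly affects all points (though exponentially small far away).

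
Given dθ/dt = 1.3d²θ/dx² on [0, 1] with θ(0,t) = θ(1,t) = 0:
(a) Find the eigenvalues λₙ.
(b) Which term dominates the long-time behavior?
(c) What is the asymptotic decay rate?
Eigenvalues: λₙ = 1.3n²π².
First three modes:
  n=1: λ₁ = 1.3π² ≈ 12.83
  n=2: λ₂ = 5.2π² ≈ 51.322 (4× faster decay)
  n=3: λ₃ = 11.7π² ≈ 115.474 (9× faster decay)
As t → ∞, higher modes decay exponentially faster. The n=1 mode dominates: θ ~ c₁ sin(πx) e^{-λ₁t}.
Decay rate: λ₁ = 1.3π² ≈ 12.83.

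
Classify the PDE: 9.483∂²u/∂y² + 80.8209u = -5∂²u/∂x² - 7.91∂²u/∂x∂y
Rewriting in standard form: 5∂²u/∂x² + 7.91∂²u/∂x∂y + 9.483∂²u/∂y² + 80.8209u = 0. A = 5, B = 7.91, C = 9.483. Discriminant B² - 4AC = -127.0919. Since -127.0919 < 0, elliptic.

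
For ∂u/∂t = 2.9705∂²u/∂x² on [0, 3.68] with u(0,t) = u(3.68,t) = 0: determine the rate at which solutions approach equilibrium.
Eigenvalues: λₙ = 2.9705n²π²/3.68².
First three modes:
  n=1: λ₁ = 2.9705π²/3.68² ≈ 2.165
  n=2: λ₂ = 11.882π²/3.68² ≈ 8.66 (4× faster decay)
  n=3: λ₃ = 26.7345π²/3.68² ≈ 19.484 (9× faster decay)
As t → ∞, higher modes decay exponentially faster. The n=1 mode dominates: u ~ c₁ sin(πx/3.68) e^{-λ₁t}.
Decay rate: λ₁ = 2.9705π²/3.68² ≈ 2.165.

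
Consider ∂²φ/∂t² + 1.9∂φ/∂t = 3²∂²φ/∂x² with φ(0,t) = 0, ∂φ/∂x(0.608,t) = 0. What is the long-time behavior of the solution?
As t → ∞, φ → 0. Damping (γ=1.9) dissipates energy; oscillations decay exponentially.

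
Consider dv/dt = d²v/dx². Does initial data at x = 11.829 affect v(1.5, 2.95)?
Yes, for any finite x. The heat equation has infinite propagation speed, so all initial data affects all points at any t > 0.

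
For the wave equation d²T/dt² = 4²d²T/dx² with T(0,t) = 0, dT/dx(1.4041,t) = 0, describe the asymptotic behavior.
T oscillates (no decay). Energy is conserved; the solution oscillates indefinitely as standing waves.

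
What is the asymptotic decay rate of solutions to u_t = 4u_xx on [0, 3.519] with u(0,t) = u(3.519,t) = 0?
Eigenvalues: λₙ = 4n²π²/3.519².
First three modes:
  n=1: λ₁ = 4π²/3.519² ≈ 3.188
  n=2: λ₂ = 16π²/3.519² ≈ 12.752 (4× faster decay)
  n=3: λ₃ = 36π²/3.519² ≈ 28.692 (9× faster decay)
As t → ∞, higher modes decay exponentially faster. The n=1 mode dominates: u ~ c₁ sin(πx/3.519) e^{-λ₁t}.
Decay rate: λ₁ = 4π²/3.519² ≈ 3.188.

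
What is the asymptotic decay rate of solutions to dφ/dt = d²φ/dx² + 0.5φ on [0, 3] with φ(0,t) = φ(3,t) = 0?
Eigenvalues: λₙ = n²π²/3² - 0.5.
First three modes:
  n=1: λ₁ = π²/3² - 0.5 ≈ 0.597
  n=2: λ₂ = 4π²/3² - 0.5 ≈ 3.886
  n=3: λ₃ = 9π²/3² - 0.5 ≈ 9.37
Since π²/3² ≈ 1.097 > 0.5, all λₙ > 0.
The n=1 mode decays slowest → dominates as t → ∞.
Asymptotic: φ ~ c₁ sin(πx/3) e^{-λ₁t} with decay rate λ₁ ≈ 0.597.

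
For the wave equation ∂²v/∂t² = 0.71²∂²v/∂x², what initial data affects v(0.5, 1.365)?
Domain of dependence: [-0.46915, 1.46915]. Signals travel at speed 0.71, so data within |x - 0.5| ≤ 0.71·1.365 = 0.96915 can reach the point.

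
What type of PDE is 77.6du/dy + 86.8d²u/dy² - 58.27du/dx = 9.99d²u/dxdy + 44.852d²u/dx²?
Rewriting in standard form: -44.852d²u/dx² - 9.99d²u/dxdy + 86.8d²u/dy² - 58.27du/dx + 77.6du/dy = 0. With A = -44.852, B = -9.99, C = 86.8, the discriminant is 15672.4145. This is a hyperbolic PDE.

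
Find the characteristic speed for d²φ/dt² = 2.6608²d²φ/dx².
Speed = 2.6608. Information travels along characteristics x = x₀ ± 2.6608t.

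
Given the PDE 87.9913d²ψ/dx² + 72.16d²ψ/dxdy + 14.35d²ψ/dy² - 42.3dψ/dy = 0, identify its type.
The second-order coefficients are A = 87.9913, B = 72.16, C = 14.35. Since B² - 4AC = 156.36498 > 0, this is a hyperbolic PDE.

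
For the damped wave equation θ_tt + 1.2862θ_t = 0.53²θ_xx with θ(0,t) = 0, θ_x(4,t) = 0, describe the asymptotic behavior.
θ → 0. Damping (γ=1.2862) dissipates energy; oscillations decay exponentially.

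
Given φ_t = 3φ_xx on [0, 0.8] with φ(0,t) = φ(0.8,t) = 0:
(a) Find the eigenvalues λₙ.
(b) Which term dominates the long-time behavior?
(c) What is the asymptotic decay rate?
Eigenvalues: λₙ = 3n²π²/0.8².
First three modes:
  n=1: λ₁ = 3π²/0.8² ≈ 46.264
  n=2: λ₂ = 12π²/0.8² ≈ 185.055 (4× faster decay)
  n=3: λ₃ = 27π²/0.8² ≈ 416.374 (9× faster decay)
As t → ∞, higher modes decay exponentially faster. The n=1 mode dominates: φ ~ c₁ sin(πx/0.8) e^{-λ₁t}.
Decay rate: λ₁ = 3π²/0.8² ≈ 46.264.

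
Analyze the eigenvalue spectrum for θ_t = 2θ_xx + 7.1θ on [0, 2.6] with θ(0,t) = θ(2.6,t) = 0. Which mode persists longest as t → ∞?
Eigenvalues: λₙ = 2n²π²/2.6² - 7.1.
First three modes:
  n=1: λ₁ = 2π²/2.6² - 7.1 ≈ -4.18
  n=2: λ₂ = 8π²/2.6² - 7.1 ≈ 4.58
  n=3: λ₃ = 18π²/2.6² - 7.1 ≈ 19.18
Since 2π²/2.6² ≈ 2.92 < 7.1, λ₁ < 0.
The n=1 mode grows fastest (−λₙ is largest for n=1) → dominates.
Asymptotic: θ ~ c₁ sin(πx/2.6) e^{4.18t} (exponential growth at rate −λ₁ ≈ 4.18).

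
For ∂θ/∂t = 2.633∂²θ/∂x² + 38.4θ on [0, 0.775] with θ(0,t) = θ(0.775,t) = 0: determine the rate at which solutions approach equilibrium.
Eigenvalues: λₙ = 2.633n²π²/0.775² - 38.4.
First three modes:
  n=1: λ₁ = 2.633π²/0.775² - 38.4 ≈ 4.866
  n=2: λ₂ = 10.532π²/0.775² - 38.4 ≈ 134.664
  n=3: λ₃ = 23.697π²/0.775² - 38.4 ≈ 350.994
Since 2.633π²/0.775² ≈ 43.266 > 38.4, all λₙ > 0.
The n=1 mode decays slowest → dominates as t → ∞.
Asymptotic: θ ~ c₁ sin(πx/0.775) e^{-λ₁t} with decay rate λ₁ ≈ 4.866.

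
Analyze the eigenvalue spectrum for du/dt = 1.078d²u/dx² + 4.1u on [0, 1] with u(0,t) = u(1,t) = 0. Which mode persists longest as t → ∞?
Eigenvalues: λₙ = 1.078n²π²/1² - 4.1.
First three modes:
  n=1: λ₁ = 1.078π² - 4.1 ≈ 6.539
  n=2: λ₂ = 4.312π² - 4.1 ≈ 38.458
  n=3: λ₃ = 9.702π² - 4.1 ≈ 91.655
Since 1.078π² ≈ 10.639 > 4.1, all λₙ > 0.
The n=1 mode decays slowest → dominates as t → ∞.
Asymptotic: u ~ c₁ sin(πx/1) e^{-λ₁t} with decay rate λ₁ ≈ 6.539.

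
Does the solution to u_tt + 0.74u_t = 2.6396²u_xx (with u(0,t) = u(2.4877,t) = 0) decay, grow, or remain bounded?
u → 0. Damping (γ=0.74) dissipates energy; oscillations decay exponentially.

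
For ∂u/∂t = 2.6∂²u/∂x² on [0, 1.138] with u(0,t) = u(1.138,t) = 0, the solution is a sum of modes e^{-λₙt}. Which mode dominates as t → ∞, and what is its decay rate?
Eigenvalues: λₙ = 2.6n²π²/1.138².
First three modes:
  n=1: λ₁ = 2.6π²/1.138² ≈ 19.815
  n=2: λ₂ = 10.4π²/1.138² ≈ 79.259 (4× faster decay)
  n=3: λ₃ = 23.4π²/1.138² ≈ 178.333 (9× faster decay)
As t → ∞, higher modes decay exponentially faster. The n=1 mode dominates: u ~ c₁ sin(πx/1.138) e^{-λ₁t}.
Decay rate: λ₁ = 2.6π²/1.138² ≈ 19.815.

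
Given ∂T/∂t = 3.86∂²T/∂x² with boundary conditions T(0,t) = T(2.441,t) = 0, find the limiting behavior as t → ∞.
T → 0. Heat diffuses out through both boundaries.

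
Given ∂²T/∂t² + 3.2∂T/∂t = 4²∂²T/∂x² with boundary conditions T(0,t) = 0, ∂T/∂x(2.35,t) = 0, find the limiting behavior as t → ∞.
T → 0. Damping (γ=3.2) dissipates energy; oscillations decay exponentially.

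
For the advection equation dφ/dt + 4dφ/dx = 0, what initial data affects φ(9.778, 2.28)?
A single point: x = 0.658. The characteristic through (9.778, 2.28) is x - 4t = const, so x = 9.778 - 4·2.28 = 0.658.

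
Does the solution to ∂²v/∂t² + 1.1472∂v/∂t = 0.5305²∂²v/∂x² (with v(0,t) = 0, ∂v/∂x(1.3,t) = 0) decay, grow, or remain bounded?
v → 0. Damping (γ=1.1472) dissipates energy; oscillations decay exponentially.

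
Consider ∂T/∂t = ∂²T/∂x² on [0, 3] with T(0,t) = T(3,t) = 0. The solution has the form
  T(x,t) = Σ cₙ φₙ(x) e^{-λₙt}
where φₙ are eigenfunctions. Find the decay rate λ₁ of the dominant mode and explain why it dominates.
Eigenvalues: λₙ = n²π²/3².
First three modes:
  n=1: λ₁ = π²/3² ≈ 1.097
  n=2: λ₂ = 4π²/3² ≈ 4.386 (4× faster decay)
  n=3: λ₃ = 9π²/3² ≈ 9.87 (9× faster decay)
As t → ∞, higher modes decay exponentially faster. The n=1 mode dominates: T ~ c₁ sin(πx/3) e^{-λ₁t}.
Decay rate: λ₁ = π²/3² ≈ 1.097.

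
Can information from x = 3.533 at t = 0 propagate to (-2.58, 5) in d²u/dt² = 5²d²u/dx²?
Yes. The domain of dependence is [-27.58, 22.42], and 3.533 ∈ [-27.58, 22.42].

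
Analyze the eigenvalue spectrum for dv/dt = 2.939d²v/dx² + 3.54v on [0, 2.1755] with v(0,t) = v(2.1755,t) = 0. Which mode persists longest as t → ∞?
Eigenvalues: λₙ = 2.939n²π²/2.1755² - 3.54.
First three modes:
  n=1: λ₁ = 2.939π²/2.1755² - 3.54 ≈ 2.589
  n=2: λ₂ = 11.756π²/2.1755² - 3.54 ≈ 20.976
  n=3: λ₃ = 26.451π²/2.1755² - 3.54 ≈ 51.62
Since 2.939π²/2.1755² ≈ 6.129 > 3.54, all λₙ > 0.
The n=1 mode decays slowest → dominates as t → ∞.
Asymptotic: v ~ c₁ sin(πx/2.1755) e^{-λ₁t} with decay rate λ₁ ≈ 2.589.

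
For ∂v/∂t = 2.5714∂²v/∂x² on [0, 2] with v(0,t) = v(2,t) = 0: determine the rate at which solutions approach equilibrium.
Eigenvalues: λₙ = 2.5714n²π²/2².
First three modes:
  n=1: λ₁ = 2.5714π²/2² ≈ 6.345
  n=2: λ₂ = 10.2856π²/2² ≈ 25.379 (4× faster decay)
  n=3: λ₃ = 23.1426π²/2² ≈ 57.102 (9× faster decay)
As t → ∞, higher modes decay exponentially faster. The n=1 mode dominates: v ~ c₁ sin(πx/2) e^{-λ₁t}.
Decay rate: λ₁ = 2.5714π²/2² ≈ 6.345.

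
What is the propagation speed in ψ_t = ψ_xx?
Infinite. The heat equation is parabolic, not hyperbolic, so disturbances propagate instantly.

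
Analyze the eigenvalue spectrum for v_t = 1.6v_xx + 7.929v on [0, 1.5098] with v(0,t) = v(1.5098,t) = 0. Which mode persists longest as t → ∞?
Eigenvalues: λₙ = 1.6n²π²/1.5098² - 7.929.
First three modes:
  n=1: λ₁ = 1.6π²/1.5098² - 7.929 ≈ -1.001
  n=2: λ₂ = 6.4π²/1.5098² - 7.929 ≈ 19.781
  n=3: λ₃ = 14.4π²/1.5098² - 7.929 ≈ 54.419
Since 1.6π²/1.5098² ≈ 6.928 < 7.929, λ₁ < 0.
The n=1 mode grows fastest (−λₙ is largest for n=1) → dominates.
Asymptotic: v ~ c₁ sin(πx/1.5098) e^{1.001t} (exponential growth at rate −λ₁ ≈ 1.001).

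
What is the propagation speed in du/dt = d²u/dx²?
Infinite. The heat equation is parabolic, not hyperbolic, so disturbances propagate instantly.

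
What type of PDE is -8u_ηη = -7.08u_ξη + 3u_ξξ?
Rewriting in standard form: -3u_ξξ + 7.08u_ξη - 8u_ηη = 0. With A = -3, B = 7.08, C = -8, the discriminant is -45.8736. This is an elliptic PDE.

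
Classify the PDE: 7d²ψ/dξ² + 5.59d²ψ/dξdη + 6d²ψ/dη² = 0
A = 7, B = 5.59, C = 6. Discriminant B² - 4AC = -136.7519. Since -136.7519 < 0, elliptic.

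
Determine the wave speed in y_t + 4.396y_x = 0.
Speed = 4.396. Information travels along x - 4.396t = const (rightward).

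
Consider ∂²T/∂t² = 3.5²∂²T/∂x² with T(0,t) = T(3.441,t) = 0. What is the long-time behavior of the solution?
As t → ∞, T oscillates (no decay). Energy is conserved; the solution oscillates indefinitely as standing waves.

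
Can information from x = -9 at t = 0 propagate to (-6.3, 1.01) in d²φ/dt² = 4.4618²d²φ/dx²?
Yes. The domain of dependence is [-10.806418, -1.793582], and -9 ∈ [-10.806418, -1.793582].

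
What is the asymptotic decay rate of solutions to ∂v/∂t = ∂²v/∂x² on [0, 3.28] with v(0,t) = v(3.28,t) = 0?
Eigenvalues: λₙ = n²π²/3.28².
First three modes:
  n=1: λ₁ = π²/3.28² ≈ 0.917
  n=2: λ₂ = 4π²/3.28² ≈ 3.67 (4× faster decay)
  n=3: λ₃ = 9π²/3.28² ≈ 8.256 (9× faster decay)
As t → ∞, higher modes decay exponentially faster. The n=1 mode dominates: v ~ c₁ sin(πx/3.28) e^{-λ₁t}.
Decay rate: λ₁ = π²/3.28² ≈ 0.917.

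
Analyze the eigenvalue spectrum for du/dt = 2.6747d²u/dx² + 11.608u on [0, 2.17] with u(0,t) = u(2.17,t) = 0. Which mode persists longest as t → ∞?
Eigenvalues: λₙ = 2.6747n²π²/2.17² - 11.608.
First three modes:
  n=1: λ₁ = 2.6747π²/2.17² - 11.608 ≈ -6.002
  n=2: λ₂ = 10.6988π²/2.17² - 11.608 ≈ 10.816
  n=3: λ₃ = 24.0723π²/2.17² - 11.608 ≈ 38.846
Since 2.6747π²/2.17² ≈ 5.606 < 11.608, λ₁ < 0.
The n=1 mode grows fastest (−λₙ is largest for n=1) → dominates.
Asymptotic: u ~ c₁ sin(πx/2.17) e^{6.002t} (exponential growth at rate −λ₁ ≈ 6.002).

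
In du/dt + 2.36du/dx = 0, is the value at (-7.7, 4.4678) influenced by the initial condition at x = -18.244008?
Yes. The characteristic through (-7.7, 4.4678) passes through x = -18.244008.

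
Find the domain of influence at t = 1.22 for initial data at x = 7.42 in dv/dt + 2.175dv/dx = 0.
At x = 10.0735. The characteristic carries data from (7.42, 0) to (10.0735, 1.22).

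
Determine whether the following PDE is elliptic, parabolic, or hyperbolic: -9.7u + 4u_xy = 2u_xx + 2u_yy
Rewriting in standard form: -2u_xx + 4u_xy - 2u_yy - 9.7u = 0. Coefficients: A = -2, B = 4, C = -2. B² - 4AC = 0, which is zero, so the equation is parabolic.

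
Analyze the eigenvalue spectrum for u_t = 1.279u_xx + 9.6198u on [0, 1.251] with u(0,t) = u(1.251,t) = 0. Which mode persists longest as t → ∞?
Eigenvalues: λₙ = 1.279n²π²/1.251² - 9.6198.
First three modes:
  n=1: λ₁ = 1.279π²/1.251² - 9.6198 ≈ -1.554
  n=2: λ₂ = 5.116π²/1.251² - 9.6198 ≈ 22.644
  n=3: λ₃ = 11.511π²/1.251² - 9.6198 ≈ 62.974
Since 1.279π²/1.251² ≈ 8.066 < 9.6198, λ₁ < 0.
The n=1 mode grows fastest (−λₙ is largest for n=1) → dominates.
Asymptotic: u ~ c₁ sin(πx/1.251) e^{1.554t} (exponential growth at rate −λ₁ ≈ 1.554).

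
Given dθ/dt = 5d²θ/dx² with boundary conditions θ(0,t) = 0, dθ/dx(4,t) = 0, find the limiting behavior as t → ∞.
θ → 0. Heat escapes through the Dirichlet boundary.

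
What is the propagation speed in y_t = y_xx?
Infinite. The heat equation is parabolic, not hyperbolic, so disturbances propagate instantly.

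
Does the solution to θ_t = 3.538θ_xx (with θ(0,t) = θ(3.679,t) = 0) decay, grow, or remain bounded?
θ → 0. Heat diffuses out through both boundaries.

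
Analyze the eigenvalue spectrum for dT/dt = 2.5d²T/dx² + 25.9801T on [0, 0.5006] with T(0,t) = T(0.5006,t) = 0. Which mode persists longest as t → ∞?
Eigenvalues: λₙ = 2.5n²π²/0.5006² - 25.9801.
First three modes:
  n=1: λ₁ = 2.5π²/0.5006² - 25.9801 ≈ 72.479
  n=2: λ₂ = 10π²/0.5006² - 25.9801 ≈ 367.858
  n=3: λ₃ = 22.5π²/0.5006² - 25.9801 ≈ 860.156
Since 2.5π²/0.5006² ≈ 98.46 > 25.9801, all λₙ > 0.
The n=1 mode decays slowest → dominates as t → ∞.
Asymptotic: T ~ c₁ sin(πx/0.5006) e^{-λ₁t} with decay rate λ₁ ≈ 72.479.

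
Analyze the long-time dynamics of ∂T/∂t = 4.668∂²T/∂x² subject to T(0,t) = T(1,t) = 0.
Long-time behavior: T → 0. Heat diffuses out through both boundaries.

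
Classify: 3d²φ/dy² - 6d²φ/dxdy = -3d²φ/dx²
Rewriting in standard form: 3d²φ/dx² - 6d²φ/dxdy + 3d²φ/dy² = 0. Parabolic (discriminant = 0).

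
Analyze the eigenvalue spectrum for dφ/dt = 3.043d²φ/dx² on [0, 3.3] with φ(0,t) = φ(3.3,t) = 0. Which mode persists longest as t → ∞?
Eigenvalues: λₙ = 3.043n²π²/3.3².
First three modes:
  n=1: λ₁ = 3.043π²/3.3² ≈ 2.758
  n=2: λ₂ = 12.172π²/3.3² ≈ 11.031 (4× faster decay)
  n=3: λ₃ = 27.387π²/3.3² ≈ 24.821 (9× faster decay)
As t → ∞, higher modes decay exponentially faster. The n=1 mode dominates: φ ~ c₁ sin(πx/3.3) e^{-λ₁t}.
Decay rate: λ₁ = 3.043π²/3.3² ≈ 2.758.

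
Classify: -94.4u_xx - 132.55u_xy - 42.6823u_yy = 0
Hyperbolic (discriminant = 1452.66602).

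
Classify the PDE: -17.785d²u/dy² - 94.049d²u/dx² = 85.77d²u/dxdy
Rewriting in standard form: -94.049d²u/dx² - 85.77d²u/dxdy - 17.785d²u/dy² = 0. A = -94.049, B = -85.77, C = -17.785. Discriminant B² - 4AC = 665.84704. Since 665.84704 > 0, hyperbolic.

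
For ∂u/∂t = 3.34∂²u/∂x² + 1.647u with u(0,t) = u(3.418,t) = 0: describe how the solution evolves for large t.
u → 0. Diffusion dominates reaction (r=1.647 < κπ²/L²≈2.82); solution decays.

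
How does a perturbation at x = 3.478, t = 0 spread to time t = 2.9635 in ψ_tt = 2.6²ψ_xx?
Domain of influence: [-4.2271, 11.1831]. Data at x = 3.478 spreads outward at speed 2.6.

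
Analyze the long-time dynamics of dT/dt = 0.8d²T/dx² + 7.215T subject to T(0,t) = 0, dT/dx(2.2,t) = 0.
Long-time behavior: T grows unboundedly. Reaction dominates diffusion (r=7.215 > κπ²/(4L²)≈0.41); solution grows exponentially.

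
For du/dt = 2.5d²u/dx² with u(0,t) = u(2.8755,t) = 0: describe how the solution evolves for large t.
u → 0. Heat diffuses out through both boundaries.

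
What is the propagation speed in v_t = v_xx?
Infinite. The heat equation is parabolic, not hyperbolic, so disturbances propagate instantly.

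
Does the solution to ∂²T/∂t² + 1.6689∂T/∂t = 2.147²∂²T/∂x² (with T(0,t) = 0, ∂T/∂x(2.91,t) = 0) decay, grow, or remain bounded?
T → 0. Damping (γ=1.6689) dissipates energy; oscillations decay exponentially.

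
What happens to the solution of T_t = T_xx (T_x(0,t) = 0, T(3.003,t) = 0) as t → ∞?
T → 0. Heat escapes through the Dirichlet boundary.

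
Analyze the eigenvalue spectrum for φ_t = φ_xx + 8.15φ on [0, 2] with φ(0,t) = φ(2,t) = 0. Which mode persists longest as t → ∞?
Eigenvalues: λₙ = n²π²/2² - 8.15.
First three modes:
  n=1: λ₁ = π²/2² - 8.15 ≈ -5.683
  n=2: λ₂ = 4π²/2² - 8.15 ≈ 1.72
  n=3: λ₃ = 9π²/2² - 8.15 ≈ 14.057
Since π²/2² ≈ 2.467 < 8.15, λ₁ < 0.
The n=1 mode grows fastest (−λₙ is largest for n=1) → dominates.
Asymptotic: φ ~ c₁ sin(πx/2) e^{5.683t} (exponential growth at rate −λ₁ ≈ 5.683).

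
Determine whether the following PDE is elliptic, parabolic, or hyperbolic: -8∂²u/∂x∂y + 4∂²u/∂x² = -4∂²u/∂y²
Rewriting in standard form: 4∂²u/∂x² - 8∂²u/∂x∂y + 4∂²u/∂y² = 0. Coefficients: A = 4, B = -8, C = 4. B² - 4AC = 0, which is zero, so the equation is parabolic.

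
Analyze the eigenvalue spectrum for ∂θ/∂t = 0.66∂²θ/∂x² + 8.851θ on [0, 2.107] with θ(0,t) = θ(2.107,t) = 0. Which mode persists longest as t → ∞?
Eigenvalues: λₙ = 0.66n²π²/2.107² - 8.851.
First three modes:
  n=1: λ₁ = 0.66π²/2.107² - 8.851 ≈ -7.384
  n=2: λ₂ = 2.64π²/2.107² - 8.851 ≈ -2.982
  n=3: λ₃ = 5.94π²/2.107² - 8.851 ≈ 4.355
Since 0.66π²/2.107² ≈ 1.467 < 8.851, λ₁ < 0.
The n=1 mode grows fastest (−λₙ is largest for n=1) → dominates.
Asymptotic: θ ~ c₁ sin(πx/2.107) e^{7.384t} (exponential growth at rate −λ₁ ≈ 7.384).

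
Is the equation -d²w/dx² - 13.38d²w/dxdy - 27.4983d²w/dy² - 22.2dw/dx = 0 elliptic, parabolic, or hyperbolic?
Computing B² - 4AC with A = -1, B = -13.38, C = -27.4983: discriminant = 69.0312 (positive). Answer: hyperbolic.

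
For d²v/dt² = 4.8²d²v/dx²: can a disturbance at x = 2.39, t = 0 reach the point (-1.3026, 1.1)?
Yes. The domain of dependence is [-6.5826, 3.9774], and 2.39 ∈ [-6.5826, 3.9774].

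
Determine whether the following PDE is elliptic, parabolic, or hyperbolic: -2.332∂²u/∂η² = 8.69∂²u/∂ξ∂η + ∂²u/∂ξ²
Rewriting in standard form: -∂²u/∂ξ² - 8.69∂²u/∂ξ∂η - 2.332∂²u/∂η² = 0. Coefficients: A = -1, B = -8.69, C = -2.332. B² - 4AC = 66.1881, which is positive, so the equation is hyperbolic.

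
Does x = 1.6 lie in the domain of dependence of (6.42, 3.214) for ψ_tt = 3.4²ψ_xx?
Yes. The domain of dependence is [-4.5076, 17.3476], and 1.6 ∈ [-4.5076, 17.3476].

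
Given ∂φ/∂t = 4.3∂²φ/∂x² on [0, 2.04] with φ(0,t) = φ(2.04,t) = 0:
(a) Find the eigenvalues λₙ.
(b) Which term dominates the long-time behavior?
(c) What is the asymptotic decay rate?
Eigenvalues: λₙ = 4.3n²π²/2.04².
First three modes:
  n=1: λ₁ = 4.3π²/2.04² ≈ 10.198
  n=2: λ₂ = 17.2π²/2.04² ≈ 40.791 (4× faster decay)
  n=3: λ₃ = 38.7π²/2.04² ≈ 91.78 (9× faster decay)
As t → ∞, higher modes decay exponentially faster. The n=1 mode dominates: φ ~ c₁ sin(πx/2.04) e^{-λ₁t}.
Decay rate: λ₁ = 4.3π²/2.04² ≈ 10.198.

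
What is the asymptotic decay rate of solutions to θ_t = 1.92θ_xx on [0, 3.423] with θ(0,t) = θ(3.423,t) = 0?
Eigenvalues: λₙ = 1.92n²π²/3.423².
First three modes:
  n=1: λ₁ = 1.92π²/3.423² ≈ 1.617
  n=2: λ₂ = 7.68π²/3.423² ≈ 6.469 (4× faster decay)
  n=3: λ₃ = 17.28π²/3.423² ≈ 14.556 (9× faster decay)
As t → ∞, higher modes decay exponentially faster. The n=1 mode dominates: θ ~ c₁ sin(πx/3.423) e^{-λ₁t}.
Decay rate: λ₁ = 1.92π²/3.423² ≈ 1.617.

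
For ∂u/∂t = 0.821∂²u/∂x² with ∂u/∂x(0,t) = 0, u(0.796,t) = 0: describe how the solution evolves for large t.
u → 0. Heat escapes through the Dirichlet boundary.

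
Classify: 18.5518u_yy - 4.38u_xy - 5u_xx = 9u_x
Rewriting in standard form: -5u_xx - 4.38u_xy + 18.5518u_yy - 9u_x = 0. Hyperbolic (discriminant = 390.2204).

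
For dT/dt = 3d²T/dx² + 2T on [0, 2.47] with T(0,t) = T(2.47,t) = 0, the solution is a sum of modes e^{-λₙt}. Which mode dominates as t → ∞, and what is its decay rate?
Eigenvalues: λₙ = 3n²π²/2.47² - 2.
First three modes:
  n=1: λ₁ = 3π²/2.47² - 2 ≈ 2.853
  n=2: λ₂ = 12π²/2.47² - 2 ≈ 17.413
  n=3: λ₃ = 27π²/2.47² - 2 ≈ 41.679
Since 3π²/2.47² ≈ 4.853 > 2, all λₙ > 0.
The n=1 mode decays slowest → dominates as t → ∞.
Asymptotic: T ~ c₁ sin(πx/2.47) e^{-λ₁t} with decay rate λ₁ ≈ 2.853.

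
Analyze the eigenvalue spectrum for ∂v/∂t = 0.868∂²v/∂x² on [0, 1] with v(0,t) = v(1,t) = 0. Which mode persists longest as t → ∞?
Eigenvalues: λₙ = 0.868n²π².
First three modes:
  n=1: λ₁ = 0.868π² ≈ 8.567
  n=2: λ₂ = 3.472π² ≈ 34.267 (4× faster decay)
  n=3: λ₃ = 7.812π² ≈ 77.101 (9× faster decay)
As t → ∞, higher modes decay exponentially faster. The n=1 mode dominates: v ~ c₁ sin(πx) e^{-λ₁t}.
Decay rate: λ₁ = 0.868π² ≈ 8.567.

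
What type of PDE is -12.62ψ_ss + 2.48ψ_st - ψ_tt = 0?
With A = -12.62, B = 2.48, C = -1, the discriminant is -44.3296. This is an elliptic PDE.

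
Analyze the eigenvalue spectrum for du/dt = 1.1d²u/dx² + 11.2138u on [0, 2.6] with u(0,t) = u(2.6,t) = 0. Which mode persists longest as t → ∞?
Eigenvalues: λₙ = 1.1n²π²/2.6² - 11.2138.
First three modes:
  n=1: λ₁ = 1.1π²/2.6² - 11.2138 ≈ -9.608
  n=2: λ₂ = 4.4π²/2.6² - 11.2138 ≈ -4.79
  n=3: λ₃ = 9.9π²/2.6² - 11.2138 ≈ 3.24
Since 1.1π²/2.6² ≈ 1.606 < 11.2138, λ₁ < 0.
The n=1 mode grows fastest (−λₙ is largest for n=1) → dominates.
Asymptotic: u ~ c₁ sin(πx/2.6) e^{9.608t} (exponential growth at rate −λ₁ ≈ 9.608).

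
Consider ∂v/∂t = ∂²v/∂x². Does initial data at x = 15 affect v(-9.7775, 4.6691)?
Yes, for any finite x. The heat equation has infinite propagation speed, so all initial data affects all points at any t > 0.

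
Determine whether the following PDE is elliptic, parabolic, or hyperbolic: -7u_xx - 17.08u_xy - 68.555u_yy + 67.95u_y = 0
Coefficients: A = -7, B = -17.08, C = -68.555. B² - 4AC = -1627.8136, which is negative, so the equation is elliptic.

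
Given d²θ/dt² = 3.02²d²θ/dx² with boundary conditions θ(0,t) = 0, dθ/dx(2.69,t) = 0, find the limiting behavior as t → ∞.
θ oscillates (no decay). Energy is conserved; the solution oscillates indefinitely as standing waves.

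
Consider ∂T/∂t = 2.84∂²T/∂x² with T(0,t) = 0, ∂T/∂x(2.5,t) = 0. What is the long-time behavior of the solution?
As t → ∞, T → 0. Heat escapes through the Dirichlet boundary.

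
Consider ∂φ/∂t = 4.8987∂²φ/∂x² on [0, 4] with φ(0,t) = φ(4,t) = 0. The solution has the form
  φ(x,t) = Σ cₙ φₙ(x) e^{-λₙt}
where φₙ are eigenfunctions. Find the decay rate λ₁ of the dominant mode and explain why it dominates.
Eigenvalues: λₙ = 4.8987n²π²/4².
First three modes:
  n=1: λ₁ = 4.8987π²/4² ≈ 3.022
  n=2: λ₂ = 19.5948π²/4² ≈ 12.087 (4× faster decay)
  n=3: λ₃ = 44.0883π²/4² ≈ 27.196 (9× faster decay)
As t → ∞, higher modes decay exponentially faster. The n=1 mode dominates: φ ~ c₁ sin(πx/4) e^{-λ₁t}.
Decay rate: λ₁ = 4.8987π²/4² ≈ 3.022.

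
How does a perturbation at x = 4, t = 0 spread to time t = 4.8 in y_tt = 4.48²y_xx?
Domain of influence: [-17.504, 25.504]. Data at x = 4 spreads outward at speed 4.48.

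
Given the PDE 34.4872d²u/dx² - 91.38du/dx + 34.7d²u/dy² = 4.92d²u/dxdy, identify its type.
Rewriting in standard form: 34.4872d²u/dx² - 4.92d²u/dxdy + 34.7d²u/dy² - 91.38du/dx = 0. The second-order coefficients are A = 34.4872, B = -4.92, C = 34.7. Since B² - 4AC = -4762.61696 < 0, this is an elliptic PDE.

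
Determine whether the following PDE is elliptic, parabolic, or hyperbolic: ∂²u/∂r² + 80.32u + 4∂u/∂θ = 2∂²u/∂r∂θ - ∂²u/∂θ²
Rewriting in standard form: ∂²u/∂r² - 2∂²u/∂r∂θ + ∂²u/∂θ² + 4∂u/∂θ + 80.32u = 0. Coefficients: A = 1, B = -2, C = 1. B² - 4AC = 0, which is zero, so the equation is parabolic.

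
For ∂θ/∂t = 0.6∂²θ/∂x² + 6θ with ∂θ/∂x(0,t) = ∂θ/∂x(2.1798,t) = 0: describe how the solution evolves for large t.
θ grows unboundedly. With Neumann BCs the constant mode has diffusion eigenvalue 0, so any r > 0 makes it grow like e^(6t); solution grows exponentially.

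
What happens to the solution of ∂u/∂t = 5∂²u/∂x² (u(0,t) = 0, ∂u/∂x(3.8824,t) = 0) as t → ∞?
u → 0. Heat escapes through the Dirichlet boundary.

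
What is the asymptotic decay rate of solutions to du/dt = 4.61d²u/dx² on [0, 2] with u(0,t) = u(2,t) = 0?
Eigenvalues: λₙ = 4.61n²π²/2².
First three modes:
  n=1: λ₁ = 4.61π²/2² ≈ 11.375
  n=2: λ₂ = 18.44π²/2² ≈ 45.499 (4× faster decay)
  n=3: λ₃ = 41.49π²/2² ≈ 102.372 (9× faster decay)
As t → ∞, higher modes decay exponentially faster. The n=1 mode dominates: u ~ c₁ sin(πx/2) e^{-λ₁t}.
Decay rate: λ₁ = 4.61π²/2² ≈ 11.375.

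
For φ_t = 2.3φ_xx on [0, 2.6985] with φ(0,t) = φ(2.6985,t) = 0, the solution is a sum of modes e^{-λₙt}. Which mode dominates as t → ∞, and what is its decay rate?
Eigenvalues: λₙ = 2.3n²π²/2.6985².
First three modes:
  n=1: λ₁ = 2.3π²/2.6985² ≈ 3.117
  n=2: λ₂ = 9.2π²/2.6985² ≈ 12.469 (4× faster decay)
  n=3: λ₃ = 20.7π²/2.6985² ≈ 28.056 (9× faster decay)
As t → ∞, higher modes decay exponentially faster. The n=1 mode dominates: φ ~ c₁ sin(πx/2.6985) e^{-λ₁t}.
Decay rate: λ₁ = 2.3π²/2.6985² ≈ 3.117.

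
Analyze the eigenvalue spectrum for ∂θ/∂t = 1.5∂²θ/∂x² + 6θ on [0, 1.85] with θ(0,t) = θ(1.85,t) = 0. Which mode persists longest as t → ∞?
Eigenvalues: λₙ = 1.5n²π²/1.85² - 6.
First three modes:
  n=1: λ₁ = 1.5π²/1.85² - 6 ≈ -1.674
  n=2: λ₂ = 6π²/1.85² - 6 ≈ 11.302
  n=3: λ₃ = 13.5π²/1.85² - 6 ≈ 32.931
Since 1.5π²/1.85² ≈ 4.326 < 6, λ₁ < 0.
The n=1 mode grows fastest (−λₙ is largest for n=1) → dominates.
Asymptotic: θ ~ c₁ sin(πx/1.85) e^{1.674t} (exponential growth at rate −λ₁ ≈ 1.674).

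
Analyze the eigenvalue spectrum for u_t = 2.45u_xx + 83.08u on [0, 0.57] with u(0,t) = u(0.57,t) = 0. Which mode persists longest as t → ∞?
Eigenvalues: λₙ = 2.45n²π²/0.57² - 83.08.
First three modes:
  n=1: λ₁ = 2.45π²/0.57² - 83.08 ≈ -8.655
  n=2: λ₂ = 9.8π²/0.57² - 83.08 ≈ 214.618
  n=3: λ₃ = 22.05π²/0.57² - 83.08 ≈ 586.741
Since 2.45π²/0.57² ≈ 74.425 < 83.08, λ₁ < 0.
The n=1 mode grows fastest (−λₙ is largest for n=1) → dominates.
Asymptotic: u ~ c₁ sin(πx/0.57) e^{8.655t} (exponential growth at rate −λ₁ ≈ 8.655).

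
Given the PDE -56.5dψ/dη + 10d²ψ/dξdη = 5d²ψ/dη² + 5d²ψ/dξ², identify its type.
Rewriting in standard form: -5d²ψ/dξ² + 10d²ψ/dξdη - 5d²ψ/dη² - 56.5dψ/dη = 0. The second-order coefficients are A = -5, B = 10, C = -5. Since B² - 4AC = 0 = 0, this is a parabolic PDE.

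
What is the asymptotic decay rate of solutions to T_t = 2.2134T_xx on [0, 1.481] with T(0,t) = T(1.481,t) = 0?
Eigenvalues: λₙ = 2.2134n²π²/1.481².
First three modes:
  n=1: λ₁ = 2.2134π²/1.481² ≈ 9.96
  n=2: λ₂ = 8.8536π²/1.481² ≈ 39.839 (4× faster decay)
  n=3: λ₃ = 19.9206π²/1.481² ≈ 89.638 (9× faster decay)
As t → ∞, higher modes decay exponentially faster. The n=1 mode dominates: T ~ c₁ sin(πx/1.481) e^{-λ₁t}.
Decay rate: λ₁ = 2.2134π²/1.481² ≈ 9.96.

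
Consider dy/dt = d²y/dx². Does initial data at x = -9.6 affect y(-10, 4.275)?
Yes, for any finite x. The heat equation has infinite propagation speed, so all initial data affects all points at any t > 0.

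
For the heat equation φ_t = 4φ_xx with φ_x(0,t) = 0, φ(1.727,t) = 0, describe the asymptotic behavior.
φ → 0. Heat escapes through the Dirichlet boundary.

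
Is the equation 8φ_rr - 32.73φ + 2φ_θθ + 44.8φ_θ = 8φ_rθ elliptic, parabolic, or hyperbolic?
Rewriting in standard form: 8φ_rr - 8φ_rθ + 2φ_θθ + 44.8φ_θ - 32.73φ = 0. Computing B² - 4AC with A = 8, B = -8, C = 2: discriminant = 0 (zero). Answer: parabolic.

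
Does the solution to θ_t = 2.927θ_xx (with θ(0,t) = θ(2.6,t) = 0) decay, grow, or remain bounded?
θ → 0. Heat diffuses out through both boundaries.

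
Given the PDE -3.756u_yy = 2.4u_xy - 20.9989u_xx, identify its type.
Rewriting in standard form: 20.9989u_xx - 2.4u_xy - 3.756u_yy = 0. The second-order coefficients are A = 20.9989, B = -2.4, C = -3.756. Since B² - 4AC = 321.2474736 > 0, this is a hyperbolic PDE.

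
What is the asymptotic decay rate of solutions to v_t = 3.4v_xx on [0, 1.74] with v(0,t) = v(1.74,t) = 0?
Eigenvalues: λₙ = 3.4n²π²/1.74².
First three modes:
  n=1: λ₁ = 3.4π²/1.74² ≈ 11.084
  n=2: λ₂ = 13.6π²/1.74² ≈ 44.334 (4× faster decay)
  n=3: λ₃ = 30.6π²/1.74² ≈ 99.752 (9× faster decay)
As t → ∞, higher modes decay exponentially faster. The n=1 mode dominates: v ~ c₁ sin(πx/1.74) e^{-λ₁t}.
Decay rate: λ₁ = 3.4π²/1.74² ≈ 11.084.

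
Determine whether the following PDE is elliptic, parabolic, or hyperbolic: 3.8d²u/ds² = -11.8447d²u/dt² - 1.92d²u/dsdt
Rewriting in standard form: 3.8d²u/ds² + 1.92d²u/dsdt + 11.8447d²u/dt² = 0. Coefficients: A = 3.8, B = 1.92, C = 11.8447. B² - 4AC = -176.35304, which is negative, so the equation is elliptic.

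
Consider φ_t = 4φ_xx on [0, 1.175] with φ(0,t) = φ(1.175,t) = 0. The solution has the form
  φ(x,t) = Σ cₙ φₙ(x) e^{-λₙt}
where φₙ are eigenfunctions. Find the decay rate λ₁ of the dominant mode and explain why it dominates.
Eigenvalues: λₙ = 4n²π²/1.175².
First three modes:
  n=1: λ₁ = 4π²/1.175² ≈ 28.595
  n=2: λ₂ = 16π²/1.175² ≈ 114.378 (4× faster decay)
  n=3: λ₃ = 36π²/1.175² ≈ 257.351 (9× faster decay)
As t → ∞, higher modes decay exponentially faster. The n=1 mode dominates: φ ~ c₁ sin(πx/1.175) e^{-λ₁t}.
Decay rate: λ₁ = 4π²/1.175² ≈ 28.595.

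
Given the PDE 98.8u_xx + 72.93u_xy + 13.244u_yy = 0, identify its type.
The second-order coefficients are A = 98.8, B = 72.93, C = 13.244. Since B² - 4AC = 84.7561 > 0, this is a hyperbolic PDE.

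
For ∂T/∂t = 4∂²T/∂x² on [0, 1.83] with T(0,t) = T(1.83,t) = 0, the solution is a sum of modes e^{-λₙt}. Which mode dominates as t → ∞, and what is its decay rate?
Eigenvalues: λₙ = 4n²π²/1.83².
First three modes:
  n=1: λ₁ = 4π²/1.83² ≈ 11.788
  n=2: λ₂ = 16π²/1.83² ≈ 47.154 (4× faster decay)
  n=3: λ₃ = 36π²/1.83² ≈ 106.096 (9× faster decay)
As t → ∞, higher modes decay exponentially faster. The n=1 mode dominates: T ~ c₁ sin(πx/1.83) e^{-λ₁t}.
Decay rate: λ₁ = 4π²/1.83² ≈ 11.788.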